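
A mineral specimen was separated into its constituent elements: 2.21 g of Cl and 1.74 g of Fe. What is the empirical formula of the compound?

Cl: 2.21 g ÷ 35.45 g/mol = 0.06234 mol
Fe: 1.74 g ÷ 55.85 g/mol = 0.03115 mol
Ratios (÷ 0.03115): Cl 2.001, Fe 1.000
≈ 2:1 → Cl2Fe

Cl2Fe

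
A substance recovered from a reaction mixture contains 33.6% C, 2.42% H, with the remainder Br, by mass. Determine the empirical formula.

Assume 100 g: 33.6 g C, 2.42 g H, 63.98 g Br.
C: 33.6 g ÷ 12.01 g/mol = 2.798 mol
H: 2.42 g ÷ 1.008 g/mol = 2.401 mol
Br: 63.98 g ÷ 79.90 g/mol = 0.8008 mol
Divide by the smallest (0.8008 mol Br): C 3.494, H 2.998, Br 1.000
Scaling by 2: C 6.99, H 6.00, Br 2.00 → C7H6Br2

C7H6Br2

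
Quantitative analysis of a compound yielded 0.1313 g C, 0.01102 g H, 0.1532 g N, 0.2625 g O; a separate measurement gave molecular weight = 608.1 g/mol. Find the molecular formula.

C12H12N12O18

C: 0.1313 g ÷ 12.01 g/mol = 0.01093 mol
H: 0.01102 g ÷ 1.008 g/mol = 0.01093 mol
N: 0.1532 g ÷ 14.01 g/mol = 0.01094 mol
O: 0.2625 g ÷ 16.00 g/mol = 0.01641 mol
Ratios (÷ 0.01093): C 1.000, H 1.000, N 1.000, O 1.501
Multiply by 2: C 2.00, H 2.00, N 2.00, O 3.00 → C2H2N2O3
Empirical-formula mass = 102.06 g/mol
n = 608.1 / 102.06 = 5.96 ≈ 6
Molecular formula = (C2H2N2O3)×6 = C12H12N12O18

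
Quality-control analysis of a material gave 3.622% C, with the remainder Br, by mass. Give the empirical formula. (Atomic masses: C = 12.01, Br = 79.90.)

Assume 100 g: 3.622 g C, 96.378 g Br.
n(C) = 3.622/12.01 = 0.3016, n(Br) = 96.378/79.90 = 1.206
Smallest is C at 0.3016 mol; normalising gives C 1.000, Br 4.000
Ratio ≈ 1:4, so the empirical formula is CBr4

CBr4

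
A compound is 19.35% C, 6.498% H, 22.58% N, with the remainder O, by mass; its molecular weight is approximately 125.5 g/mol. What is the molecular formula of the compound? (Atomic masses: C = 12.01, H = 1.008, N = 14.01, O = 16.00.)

Assume 100 g: 19.35 g C, 6.498 g H, 22.58 g N, 51.572 g O.
C: 19.35 g ÷ 12.01 g/mol = 1.611 mol
H: 6.498 g ÷ 1.008 g/mol = 6.446 mol
N: 22.58 g ÷ 14.01 g/mol = 1.612 mol
O: 51.572 g ÷ 16.00 g/mol = 3.223 mol
Ratios (÷ 1.611): C 1.000, H 4.001, N 1.000, O 2.001
→ CH4NO2
Empirical-formula mass = 62.05 g/mol
n = 125.5 / 62.05 = 2.02 ≈ 2
Molecular formula = (CH4NO2)×2 = C2H8N2O4

C2H8N2O4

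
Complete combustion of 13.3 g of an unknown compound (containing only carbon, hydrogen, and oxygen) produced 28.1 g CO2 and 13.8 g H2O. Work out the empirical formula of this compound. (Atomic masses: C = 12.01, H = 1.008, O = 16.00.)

mol C = 28.1 / 44.01 = 0.6385; mass C = 0.6385 × 12.01 = 7.668 g
mol H = 2 × (13.8 / 18.02) = 1.532; mass H = 1.532 × 1.008 = 1.544 g
mass O = 13.3 − (9.212) = 4.088 g → mol O = 0.2555
Ratios (÷ 0.2555): C 2.499, H 5.995, O 1.000
Scaling by 2: C 5.00, H 11.99, O 2.00 → C5H12O2

C5H12O2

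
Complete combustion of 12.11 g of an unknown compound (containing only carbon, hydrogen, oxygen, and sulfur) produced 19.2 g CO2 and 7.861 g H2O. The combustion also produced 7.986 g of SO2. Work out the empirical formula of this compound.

mol C = 19.2 / 44.01 = 0.4363; mass C = 0.4363 × 12.01 = 5.240 g
mol H = 2 × (7.861 / 18.02) = 0.8725; mass H = 0.8725 × 1.008 = 0.8795 g
mol S = 7.986 / 64.07 = 0.1246; mass S = 3.997 g
mass O = 12.11 − (10.12) = 1.994 g → mol O = 0.1246
Ratios (÷ 0.1246): C 3.501, H 7.002, O 1.000, S 1.000
Multiply by 2: C 7.00, H 14.00, O 2.00, S 2.00 → C7H14O2S2

C7H14O2S2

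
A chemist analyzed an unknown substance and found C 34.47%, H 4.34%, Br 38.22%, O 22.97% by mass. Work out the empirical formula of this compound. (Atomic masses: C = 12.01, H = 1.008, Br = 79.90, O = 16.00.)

C6H9BrO3

Assume 100 g: 34.47 g C, 4.34 g H, 38.22 g Br, 22.97 g O.
C: 34.47 g ÷ 12.01 g/mol = 2.87 mol
H: 4.34 g ÷ 1.008 g/mol = 4.306 mol
Br: 38.22 g ÷ 79.90 g/mol = 0.4783 mol
O: 22.97 g ÷ 16.00 g/mol = 1.436 mol
Divide by the smallest (0.4783 mol Br): C 6.000, H 9.001, Br 1.000, O 3.001
Ratio ≈ 6:9:1:3, so the empirical formula is C6H9BrO3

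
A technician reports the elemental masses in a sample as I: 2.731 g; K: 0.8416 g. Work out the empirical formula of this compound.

I: 2.731 g ÷ 126.90 g/mol = 0.02152 mol
K: 0.8416 g ÷ 39.10 g/mol = 0.02152 mol
Smallest is I at 0.02152 mol; normalising gives I 1.000, K 1.000
Ratio ≈ 1:1, so the empirical formula is IK

IK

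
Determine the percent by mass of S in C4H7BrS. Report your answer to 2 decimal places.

Molar mass = 4(12.01) + 7(1.008) + 1(79.90) + 1(32.07) = 167.066 g/mol
Mass of S per mole = 1 × 32.07 = 32.070 g
% S = 32.070 / 167.066 × 100 = 19.20%

19.20%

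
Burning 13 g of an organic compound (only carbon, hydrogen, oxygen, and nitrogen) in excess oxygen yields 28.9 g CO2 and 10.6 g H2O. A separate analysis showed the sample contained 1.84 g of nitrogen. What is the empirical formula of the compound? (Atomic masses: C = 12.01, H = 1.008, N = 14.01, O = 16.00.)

mol C = 28.9 / 44.01 = 0.6567; mass C = 0.6567 × 12.01 = 7.887 g
mol H = 2 × (10.6 / 18.02) = 1.176; mass H = 1.176 × 1.008 = 1.186 g
mol N = 1.84 / 14.01 = 0.1313
mass O = 13 − (10.91) = 2.088 g → mol O = 0.1305
Smallest is O at 0.1305 mol; normalising gives C 5.033, H 9.017, N 1.007, O 1.000
≈ 5:9:1:1 → C5H9NO

C5H9NO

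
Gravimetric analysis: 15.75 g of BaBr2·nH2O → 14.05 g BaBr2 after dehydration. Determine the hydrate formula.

Mass of water lost = 15.75 − 14.05 = 1.7 g → 1.7 / 18.02 = 0.09434 mol H2O
Molar mass of BaBr2 = 297.13 g/mol → mol BaBr2 = 14.05 / 297.13 = 0.04729
n = 0.09434 / 0.04729 = 2.00 ≈ 2 → BaBr2·2H2O

BaBr2·2H2O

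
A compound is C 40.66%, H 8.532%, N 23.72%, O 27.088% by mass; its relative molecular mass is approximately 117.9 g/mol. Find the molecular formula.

Assume 100 g: 40.66 g C, 8.532 g H, 23.72 g N, 27.088 g O.
Moles — C: 40.66 / 12.01 = 3.386 mol; H: 8.532 / 1.008 = 8.464 mol; N: 23.72 / 14.01 = 1.693 mol; O: 27.088 / 16.00 = 1.693 mol
Divide by the smallest (1.693 mol O): C 2.000, H 5.000, N 1.000, O 1.000
Ratio ≈ 2:5:1:1, so the empirical formula is C2H5NO
Empirical-formula mass = 59.07 g/mol
n = 117.9 / 59.07 = 2.00 ≈ 2
Molecular formula = (C2H5NO)×2 = C4H10N2O2

C4H10N2O2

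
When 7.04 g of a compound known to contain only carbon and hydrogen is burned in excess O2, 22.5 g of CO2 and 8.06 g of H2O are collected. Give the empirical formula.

mol C = 22.5 / 44.01 = 0.5112; mass C = 0.5112 × 12.01 = 6.140 g
mol H = 2 × (8.06 / 18.02) = 0.8946; mass H = 0.8946 × 1.008 = 0.9017 g
Smallest is C at 0.5112 mol; normalising gives C 1.000, H 1.750
Multiply by 4: C 4.00, H 7.00 → C4H7

C4H7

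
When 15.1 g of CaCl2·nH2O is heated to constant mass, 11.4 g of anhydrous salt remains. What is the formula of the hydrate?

CaCl2·2H2O

Mass of water lost = 15.1 − 11.4 = 3.7 g → 3.7 / 18.02 = 0.2053 mol H2O
Molar mass of CaCl2 = 110.98 g/mol → mol CaCl2 = 11.4 / 110.98 = 0.1027
n = 0.2053 / 0.1027 = 2.00 ≈ 2 → CaCl2·2H2O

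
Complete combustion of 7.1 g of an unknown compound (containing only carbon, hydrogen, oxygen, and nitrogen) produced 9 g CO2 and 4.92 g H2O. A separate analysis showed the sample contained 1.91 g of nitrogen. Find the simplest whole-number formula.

mol C = 9 / 44.01 = 0.2045; mass C = 0.2045 × 12.01 = 2.456 g
mol H = 2 × (4.92 / 18.02) = 0.5461; mass H = 0.5461 × 1.008 = 0.5504 g
mol N = 1.91 / 14.01 = 0.1363
mass O = 7.1 − (4.916) = 2.184 g → mol O = 0.1365
Divide by the smallest (0.1363 mol N): C 1.500, H 4.005, N 1.000, O 1.001
Scaling by 2: C 3.00, H 8.01, N 2.00, O 2.00 → C3H8N2O2

C3H8N2O2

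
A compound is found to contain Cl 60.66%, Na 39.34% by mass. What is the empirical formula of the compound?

Assume 100 g: 60.66 g Cl, 39.34 g Na.
Moles — Cl: 60.66 / 35.45 = 1.711 mol; Na: 39.34 / 22.99 = 1.711 mol
Ratios (÷ 1.711): Cl 1.000, Na 1.000
→ ClNa

ClNa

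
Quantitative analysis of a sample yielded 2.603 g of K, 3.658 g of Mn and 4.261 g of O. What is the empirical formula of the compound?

Moles — K: 2.603 / 39.10 = 0.06657 mol; Mn: 3.658 / 54.94 = 0.06658 mol; O: 4.261 / 16.00 = 0.2663 mol
Ratios (÷ 0.06657): K 1.000, Mn 1.000, O 4.000
→ KMnO4

KMnO4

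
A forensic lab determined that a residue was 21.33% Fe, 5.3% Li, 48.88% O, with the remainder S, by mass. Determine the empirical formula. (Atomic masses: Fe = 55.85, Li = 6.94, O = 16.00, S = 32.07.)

FeLi2O8S2

Assume 100 g: 21.33 g Fe, 5.3 g Li, 48.88 g O, 24.49 g S.
Moles — Fe: 21.33 / 55.85 = 0.3819 mol; Li: 5.3 / 6.94 = 0.7637 mol; O: 48.88 / 16.00 = 3.055 mol; S: 24.49 / 32.07 = 0.7636 mol
Divide by the smallest (0.3819 mol Fe): Fe 1.000, Li 2.000, O 7.999, S 2.000
Ratio ≈ 1:2:8:2, so the empirical formula is FeLi2O8S2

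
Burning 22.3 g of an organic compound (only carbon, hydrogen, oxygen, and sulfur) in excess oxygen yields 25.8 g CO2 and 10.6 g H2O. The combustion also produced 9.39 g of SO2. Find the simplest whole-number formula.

mol C = 25.8 / 44.01 = 0.5862; mass C = 0.5862 × 12.01 = 7.041 g
mol H = 2 × (10.6 / 18.02) = 1.176; mass H = 1.176 × 1.008 = 1.186 g
mol S = 9.39 / 64.07 = 0.1466; mass S = 4.700 g
mass O = 22.3 − (12.93) = 9.373 g → mol O = 0.5858
Ratios (÷ 0.1466): C 4.000, H 8.027, O 3.997, S 1.000
→ C4H8O4S

C4H8O4S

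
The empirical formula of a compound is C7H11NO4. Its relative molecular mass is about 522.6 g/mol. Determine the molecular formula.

C21H33N3O12

Empirical-formula mass = 173.17 g/mol
n = 522.6 / 173.17 = 3.02 ≈ 3
Molecular formula = (C7H11NO4)3 = C21H33N3O12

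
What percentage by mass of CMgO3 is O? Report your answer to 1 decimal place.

Molar mass = 1(12.01) + 1(24.31) + 3(16.00) = 84.320 g/mol
Mass of O per mole = 3 × 16.00 = 48.000 g
% O = 48.000 / 84.320 × 100 = 56.9%

56.9%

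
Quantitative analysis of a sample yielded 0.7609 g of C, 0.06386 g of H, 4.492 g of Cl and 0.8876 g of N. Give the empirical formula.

CHCl2N

Moles — C: 0.7609 / 12.01 = 0.06336 mol; H: 0.06386 / 1.008 = 0.06335 mol; Cl: 4.492 / 35.45 = 0.1267 mol; N: 0.8876 / 14.01 = 0.06335 mol
Divide by the smallest (0.06335 mol H): C 1.000, H 1.000, Cl 2.000, N 1.000
→ CHCl2N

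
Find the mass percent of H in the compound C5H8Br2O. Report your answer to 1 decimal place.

3.3%

Molar mass = 5(12.01) + 8(1.008) + 2(79.90) + 1(16.00) = 243.914 g/mol
Mass of H per mole = 8 × 1.008 = 8.064 g
% H = 8.064 / 243.914 × 100 = 3.3%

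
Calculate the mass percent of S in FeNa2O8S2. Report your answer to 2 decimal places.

Molar mass = 1(55.85) + 2(22.99) + 8(16.00) + 2(32.07) = 293.970 g/mol
Mass of S per mole = 2 × 32.07 = 64.140 g
% S = 64.140 / 293.970 × 100 = 21.82%

21.82%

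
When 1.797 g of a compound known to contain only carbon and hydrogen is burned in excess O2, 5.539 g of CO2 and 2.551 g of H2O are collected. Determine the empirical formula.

mol C = 5.539 / 44.01 = 0.1259; mass C = 0.1259 × 12.01 = 1.512 g
mol H = 2 × (2.551 / 18.02) = 0.2831; mass H = 0.2831 × 1.008 = 0.2854 g
Ratios (÷ 0.1259): C 1.000, H 2.250
Scaling by 4: C 4.00, H 9.00 → C4H9

C4H9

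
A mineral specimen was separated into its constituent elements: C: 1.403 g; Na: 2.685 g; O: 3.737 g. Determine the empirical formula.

Moles — C: 1.403 / 12.01 = 0.1168 mol; Na: 2.685 / 22.99 = 0.1168 mol; O: 3.737 / 16.00 = 0.2336 mol
Smallest is Na at 0.1168 mol; normalising gives C 1.000, Na 1.000, O 2.000
≈ 1:1:2 → CNaO2

CNaO2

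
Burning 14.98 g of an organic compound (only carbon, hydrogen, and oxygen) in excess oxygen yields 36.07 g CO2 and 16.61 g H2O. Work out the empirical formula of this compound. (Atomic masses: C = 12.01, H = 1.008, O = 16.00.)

mol C = 36.07 / 44.01 = 0.8196; mass C = 0.8196 × 12.01 = 9.843 g
mol H = 2 × (16.61 / 18.02) = 1.844; mass H = 1.844 × 1.008 = 1.858 g
mass O = 14.98 − (11.70) = 3.279 g → mol O = 0.2049
Ratios (÷ 0.2049): C 4.000, H 8.997, O 1.000
→ C4H9O

C4H9O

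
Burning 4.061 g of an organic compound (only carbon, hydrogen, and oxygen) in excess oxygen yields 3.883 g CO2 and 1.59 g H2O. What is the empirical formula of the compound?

CH2O2

mol C = 3.883 / 44.01 = 0.08823; mass C = 0.08823 × 12.01 = 1.060 g
mol H = 2 × (1.59 / 18.02) = 0.1765; mass H = 0.1765 × 1.008 = 0.1779 g
mass O = 4.061 − (1.238) = 2.823 g → mol O = 0.1765
Ratios (÷ 0.08823): C 1.000, H 2.000, O 2.000
≈ 1:2:2 → CH2O2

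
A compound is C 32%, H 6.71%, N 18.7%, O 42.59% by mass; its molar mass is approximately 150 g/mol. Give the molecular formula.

Assume 100 g: 32 g C, 6.71 g H, 18.7 g N, 42.59 g O.
C: 32 g ÷ 12.01 g/mol = 2.664 mol
H: 6.71 g ÷ 1.008 g/mol = 6.657 mol
N: 18.7 g ÷ 14.01 g/mol = 1.335 mol
O: 42.59 g ÷ 16.00 g/mol = 2.662 mol
Ratios (÷ 1.335): C 1.996, H 4.987, N 1.000, O 1.994
≈ 2:5:1:2 → C2H5NO2
Empirical-formula mass = 75.07 g/mol
n = 150 / 75.07 = 2.00 ≈ 2
Molecular formula = (C2H5NO2)×2 = C4H10N2O4

C4H10N2O4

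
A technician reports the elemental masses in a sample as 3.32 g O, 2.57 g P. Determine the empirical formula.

O5P2

O: 3.32 g ÷ 16.00 g/mol = 0.2075 mol
P: 2.57 g ÷ 30.97 g/mol = 0.08298 mol
Divide by the smallest (0.08298 mol P): O 2.500, P 1.000
Multiply by 2: O 5.00, P 2.00 → O5P2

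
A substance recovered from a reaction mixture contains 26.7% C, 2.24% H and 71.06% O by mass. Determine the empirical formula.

Assume 100 g: 26.7 g C, 2.24 g H, 71.06 g O.
C: 26.7 g ÷ 12.01 g/mol = 2.223 mol
H: 2.24 g ÷ 1.008 g/mol = 2.222 mol
O: 71.06 g ÷ 16.00 g/mol = 4.441 mol
Ratios (÷ 2.222): C 1.000, H 1.000, O 1.999
→ CHO2

CHO2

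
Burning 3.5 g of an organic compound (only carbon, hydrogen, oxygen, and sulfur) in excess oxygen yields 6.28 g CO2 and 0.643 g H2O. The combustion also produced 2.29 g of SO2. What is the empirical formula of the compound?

C4H2OS

mol C = 6.28 / 44.01 = 0.1427; mass C = 0.1427 × 12.01 = 1.714 g
mol H = 2 × (0.643 / 18.02) = 0.07137; mass H = 0.07137 × 1.008 = 0.07194 g
mol S = 2.29 / 64.07 = 0.03574; mass S = 1.146 g
mass O = 3.5 − (2.932) = 0.5680 g → mol O = 0.03550
Smallest is O at 0.0355 mol; normalising gives C 4.019, H 2.010, O 1.000, S 1.007
≈ 4:2:1:1 → C4H2OS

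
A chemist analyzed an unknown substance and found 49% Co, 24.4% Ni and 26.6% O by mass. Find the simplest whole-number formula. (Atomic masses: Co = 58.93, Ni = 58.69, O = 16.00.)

Co2NiO4

Assume 100 g: 49 g Co, 24.4 g Ni, 26.6 g O.
Moles — Co: 49 / 58.93 = 0.8315 mol; Ni: 24.4 / 58.69 = 0.4157 mol; O: 26.6 / 16.00 = 1.663 mol
Smallest is Ni at 0.4157 mol; normalising gives Co 2.000, Ni 1.000, O 3.999
Ratio ≈ 2:1:4, so the empirical formula is Co2NiO4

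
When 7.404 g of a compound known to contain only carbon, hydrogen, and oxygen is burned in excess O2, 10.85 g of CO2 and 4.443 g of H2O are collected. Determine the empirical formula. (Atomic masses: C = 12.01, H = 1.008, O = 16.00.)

CH2O

mol C = 10.85 / 44.01 = 0.2465; mass C = 0.2465 × 12.01 = 2.961 g
mol H = 2 × (4.443 / 18.02) = 0.4931; mass H = 0.4931 × 1.008 = 0.4971 g
mass O = 7.404 − (3.458) = 3.946 g → mol O = 0.2466
Ratios (÷ 0.2465): C 1.000, H 2.000, O 1.000
≈ 1:2:1 → CH2O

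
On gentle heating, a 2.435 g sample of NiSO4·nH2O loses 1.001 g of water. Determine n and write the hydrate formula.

Mass of anhydrous NiSO4 = 2.435 − 1.001 = 1.434 g
mol H2O = 1.001 / 18.02 = 0.05555
Molar mass of NiSO4 = 154.76 g/mol → mol NiSO4 = 1.434 / 154.76 = 0.009266
n = 0.05555 / 0.009266 = 5.99 ≈ 6 → NiSO4·6H2O

NiSO4·6H2O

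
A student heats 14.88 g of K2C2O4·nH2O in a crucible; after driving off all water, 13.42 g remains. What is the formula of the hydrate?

K2C2O4·H2O

Mass of water lost = 14.88 − 13.42 = 1.46 g → 1.46 / 18.02 = 0.08102 mol H2O
Molar mass of K2C2O4 = 166.22 g/mol → mol K2C2O4 = 13.42 / 166.22 = 0.08074
n = 0.08102 / 0.08074 = 1.00 ≈ 1 → K2C2O4·H2O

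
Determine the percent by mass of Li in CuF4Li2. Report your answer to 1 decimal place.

9.0%

Molar mass = 1(63.55) + 4(19.00) + 2(6.94) = 153.430 g/mol
Mass of Li per mole = 2 × 6.94 = 13.880 g
% Li = 13.880 / 153.430 × 100 = 9.0%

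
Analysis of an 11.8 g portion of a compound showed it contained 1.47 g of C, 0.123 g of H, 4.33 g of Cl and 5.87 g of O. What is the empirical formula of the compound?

CHClO3

n(C) = 1.47/12.01 = 0.1224, n(H) = 0.123/1.008 = 0.122, n(Cl) = 4.33/35.45 = 0.1221, n(O) = 5.87/16.00 = 0.3669
Divide by the smallest (0.122 mol H): C 1.003, H 1.000, Cl 1.001, O 3.007
≈ 1:1:1:3 → CHClO3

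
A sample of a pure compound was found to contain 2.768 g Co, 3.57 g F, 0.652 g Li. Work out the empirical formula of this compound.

CoF4Li2

Moles — Co: 2.768 / 58.93 = 0.04697 mol; F: 3.57 / 19.00 = 0.1879 mol; Li: 0.652 / 6.94 = 0.09395 mol
Smallest is Co at 0.04697 mol; normalising gives Co 1.000, F 4.000, Li 2.000
≈ 1:4:2 → CoF4Li2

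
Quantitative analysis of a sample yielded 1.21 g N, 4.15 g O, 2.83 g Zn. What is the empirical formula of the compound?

n(N) = 1.21/14.01 = 0.08637, n(O) = 4.15/16.00 = 0.2594, n(Zn) = 2.83/65.38 = 0.04329
Divide by the smallest (0.04329 mol Zn): N 1.995, O 5.992, Zn 1.000
→ N2O6Zn

N2O6Zn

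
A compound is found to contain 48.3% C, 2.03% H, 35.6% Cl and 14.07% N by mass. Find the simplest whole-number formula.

Assume 100 g: 48.3 g C, 2.03 g H, 35.6 g Cl, 14.07 g N.
n(C) = 48.3/12.01 = 4.022, n(H) = 2.03/1.008 = 2.014, n(Cl) = 35.6/35.45 = 1.004, n(N) = 14.07/14.01 = 1.004
Divide by the smallest (1.004 mol Cl): C 4.005, H 2.005, Cl 1.000, N 1.000
Ratio ≈ 4:2:1:1, so the empirical formula is C4H2ClN

C4H2ClN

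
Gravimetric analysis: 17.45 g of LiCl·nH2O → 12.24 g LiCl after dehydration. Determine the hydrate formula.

LiCl·H2O

Mass of water lost = 17.45 − 12.24 = 5.21 g → 5.21 / 18.02 = 0.2891 mol H2O
Molar mass of LiCl = 42.39 g/mol → mol LiCl = 12.24 / 42.39 = 0.2887
n = 0.2891 / 0.2887 = 1.00 ≈ 1 → LiCl·H2O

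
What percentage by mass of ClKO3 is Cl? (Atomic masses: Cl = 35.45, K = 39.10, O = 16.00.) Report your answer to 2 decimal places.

Molar mass = 1(35.45) + 1(39.10) + 3(16.00) = 122.550 g/mol
Mass of Cl per mole = 1 × 35.45 = 35.450 g
% Cl = 35.450 / 122.550 × 100 = 28.93%

28.93%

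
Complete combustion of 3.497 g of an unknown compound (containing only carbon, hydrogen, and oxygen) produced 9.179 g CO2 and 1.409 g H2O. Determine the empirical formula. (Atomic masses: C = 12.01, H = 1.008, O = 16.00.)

C4H3O

mol C = 9.179 / 44.01 = 0.2086; mass C = 0.2086 × 12.01 = 2.505 g
mol H = 2 × (1.409 / 18.02) = 0.1564; mass H = 0.1564 × 1.008 = 0.1576 g
mass O = 3.497 − (2.663) = 0.8345 g → mol O = 0.05216
Divide by the smallest (0.05216 mol O): C 3.999, H 2.998, O 1.000
→ C4H3O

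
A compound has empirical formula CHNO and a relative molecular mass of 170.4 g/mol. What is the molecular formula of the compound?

C4H4N4O4

Empirical-formula mass = 43.03 g/mol
n = 170.4 / 43.03 = 3.96 ≈ 4
Molecular formula = (CHNO)4 = C4H4N4O4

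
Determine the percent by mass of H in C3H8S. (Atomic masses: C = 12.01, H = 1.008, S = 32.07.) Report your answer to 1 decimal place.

10.6%

Molar mass = 3(12.01) + 8(1.008) + 1(32.07) = 76.164 g/mol
Mass of H per mole = 8 × 1.008 = 8.064 g
% H = 8.064 / 76.164 × 100 = 10.6%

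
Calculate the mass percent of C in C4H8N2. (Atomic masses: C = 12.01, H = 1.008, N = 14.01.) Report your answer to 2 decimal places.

57.11%

Molar mass = 4(12.01) + 8(1.008) + 2(14.01) = 84.124 g/mol
Mass of C per mole = 4 × 12.01 = 48.040 g
% C = 48.040 / 84.124 × 100 = 57.11%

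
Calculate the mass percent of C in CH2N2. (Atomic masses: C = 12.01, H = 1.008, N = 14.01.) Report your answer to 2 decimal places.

Molar mass = 1(12.01) + 2(1.008) + 2(14.01) = 42.046 g/mol
Mass of C per mole = 1 × 12.01 = 12.010 g
% C = 12.010 / 42.046 × 100 = 28.56%

28.56%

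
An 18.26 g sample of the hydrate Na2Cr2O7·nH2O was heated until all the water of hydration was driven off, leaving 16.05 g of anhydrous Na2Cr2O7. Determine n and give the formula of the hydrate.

Na2Cr2O7·2H2O

Mass of water lost = 18.26 − 16.05 = 2.21 g → 2.21 / 18.02 = 0.1226 mol H2O
Molar mass of Na2Cr2O7 = 261.98 g/mol → mol Na2Cr2O7 = 16.05 / 261.98 = 0.06126
n = 0.1226 / 0.06126 = 2.00 ≈ 2 → Na2Cr2O7·2H2O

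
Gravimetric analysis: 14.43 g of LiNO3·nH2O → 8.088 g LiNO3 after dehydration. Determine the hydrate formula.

LiNO3·3H2O

Mass of water lost = 14.43 − 8.088 = 6.342 g → 6.342 / 18.02 = 0.3519 mol H2O
Molar mass of LiNO3 = 68.95 g/mol → mol LiNO3 = 8.088 / 68.95 = 0.1173
n = 0.3519 / 0.1173 = 3.00 ≈ 3 → LiNO3·3H2O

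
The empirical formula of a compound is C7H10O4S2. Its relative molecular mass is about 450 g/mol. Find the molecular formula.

C14H20O8S4

Empirical-formula mass = 222.29 g/mol
n = 450 / 222.29 = 2.02 ≈ 2
Molecular formula = (C7H10O4S2)2 = C14H20O8S4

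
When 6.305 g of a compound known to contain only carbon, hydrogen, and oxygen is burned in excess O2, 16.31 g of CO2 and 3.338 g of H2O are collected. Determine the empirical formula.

mol C = 16.31 / 44.01 = 0.3706; mass C = 0.3706 × 12.01 = 4.451 g
mol H = 2 × (3.338 / 18.02) = 0.3705; mass H = 0.3705 × 1.008 = 0.3734 g
mass O = 6.305 − (4.824) = 1.481 g → mol O = 0.09254
Ratios (÷ 0.09254): C 4.005, H 4.003, O 1.000
→ C4H4O

C4H4O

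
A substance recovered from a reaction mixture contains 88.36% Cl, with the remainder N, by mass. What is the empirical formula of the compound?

Cl3N

Assume 100 g: 88.36 g Cl, 11.64 g N.
Moles — Cl: 88.36 / 35.45 = 2.493 mol; N: 11.64 / 14.01 = 0.8308 mol
Smallest is N at 0.8308 mol; normalising gives Cl 3.000, N 1.000
→ Cl3N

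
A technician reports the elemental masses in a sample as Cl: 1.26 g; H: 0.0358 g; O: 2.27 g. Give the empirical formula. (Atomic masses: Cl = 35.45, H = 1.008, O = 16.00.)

Cl: 1.26 g ÷ 35.45 g/mol = 0.03554 mol
H: 0.0358 g ÷ 1.008 g/mol = 0.03552 mol
O: 2.27 g ÷ 16.00 g/mol = 0.1419 mol
Smallest is H at 0.03552 mol; normalising gives Cl 1.001, H 1.000, O 3.995
≈ 1:1:4 → ClHO4

ClHO4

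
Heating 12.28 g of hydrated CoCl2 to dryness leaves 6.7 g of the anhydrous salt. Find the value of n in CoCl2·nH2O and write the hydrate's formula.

CoCl2·6H2O

Mass of water lost = 12.28 − 6.7 = 5.58 g → 5.58 / 18.02 = 0.3097 mol H2O
Molar mass of CoCl2 = 129.83 g/mol → mol CoCl2 = 6.7 / 129.83 = 0.05161
n = 0.3097 / 0.05161 = 6.00 ≈ 6 → CoCl2·6H2O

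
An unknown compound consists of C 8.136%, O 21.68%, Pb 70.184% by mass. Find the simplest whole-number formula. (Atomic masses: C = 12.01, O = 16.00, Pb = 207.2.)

C2O4Pb

Assume 100 g: 8.136 g C, 21.68 g O, 70.184 g Pb.
n(C) = 8.136/12.01 = 0.6774, n(O) = 21.68/16.00 = 1.355, n(Pb) = 70.184/207.2 = 0.3387
Divide by the smallest (0.3387 mol Pb): C 2.000, O 4.000, Pb 1.000
→ C2O4Pb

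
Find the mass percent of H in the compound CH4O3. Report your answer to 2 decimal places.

Molar mass = 1(12.01) + 4(1.008) + 3(16.00) = 64.042 g/mol
Mass of H per mole = 4 × 1.008 = 4.032 g
% H = 4.032 / 64.042 × 100 = 6.30%

6.30%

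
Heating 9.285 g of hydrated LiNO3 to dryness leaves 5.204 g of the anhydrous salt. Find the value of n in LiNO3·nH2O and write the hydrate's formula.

Mass of water lost = 9.285 − 5.204 = 4.081 g → 4.081 / 18.02 = 0.2265 mol H2O
Molar mass of LiNO3 = 68.95 g/mol → mol LiNO3 = 5.204 / 68.95 = 0.07547
n = 0.2265 / 0.07547 = 3.00 ≈ 3 → LiNO3·3H2O

LiNO3·3H2O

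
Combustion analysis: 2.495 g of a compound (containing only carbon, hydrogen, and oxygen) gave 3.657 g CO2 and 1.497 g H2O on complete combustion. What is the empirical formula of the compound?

mol C = 3.657 / 44.01 = 0.08309; mass C = 0.08309 × 12.01 = 0.9980 g
mol H = 2 × (1.497 / 18.02) = 0.1661; mass H = 0.1661 × 1.008 = 0.1675 g
mass O = 2.495 − (1.165) = 1.330 g → mol O = 0.08310
Ratios (÷ 0.08309): C 1.000, H 2.000, O 1.000
≈ 1:2:1 → CH2O

CH2O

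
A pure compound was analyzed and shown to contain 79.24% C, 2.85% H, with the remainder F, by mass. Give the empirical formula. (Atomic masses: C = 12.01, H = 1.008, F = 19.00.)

Assume 100 g: 79.24 g C, 2.85 g H, 17.91 g F.
C: 79.24 g ÷ 12.01 g/mol = 6.598 mol
H: 2.85 g ÷ 1.008 g/mol = 2.827 mol
F: 17.91 g ÷ 19.00 g/mol = 0.9426 mol
Divide by the smallest (0.9426 mol F): C 6.999, H 2.999, F 1.000
Ratio ≈ 7:3:1, so the empirical formula is C7H3F

C7H3F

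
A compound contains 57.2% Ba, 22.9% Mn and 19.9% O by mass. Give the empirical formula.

Assume 100 g: 57.2 g Ba, 22.9 g Mn, 19.9 g O.
n(Ba) = 57.2/137.33 = 0.4165, n(Mn) = 22.9/54.94 = 0.4168, n(O) = 19.9/16.00 = 1.244
Ratios (÷ 0.4165): Ba 1.000, Mn 1.001, O 2.986
Ratio ≈ 1:1:3, so the empirical formula is BaMnO3

BaMnO3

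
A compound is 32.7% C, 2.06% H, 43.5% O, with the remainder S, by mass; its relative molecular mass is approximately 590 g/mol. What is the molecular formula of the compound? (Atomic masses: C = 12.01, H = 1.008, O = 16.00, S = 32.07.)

C16H12O16S4

Assume 100 g: 32.7 g C, 2.06 g H, 43.5 g O, 21.74 g S.
Moles — C: 32.7 / 12.01 = 2.723 mol; H: 2.06 / 1.008 = 2.044 mol; O: 43.5 / 16.00 = 2.719 mol; S: 21.74 / 32.07 = 0.6779 mol
Ratios (÷ 0.6779): C 4.016, H 3.015, O 4.011, S 1.000
→ C4H3O4S
Empirical-formula mass = 147.13 g/mol
n = 590 / 147.13 = 4.01 ≈ 4
Molecular formula = (C4H3O4S)×4 = C16H12O16S4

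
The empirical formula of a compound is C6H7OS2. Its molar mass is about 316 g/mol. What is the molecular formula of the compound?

C12H14O2S4

Empirical-formula mass = 159.26 g/mol
n = 316 / 159.26 = 1.98 ≈ 2
Molecular formula = (C6H7OS2)2 = C12H14O2S4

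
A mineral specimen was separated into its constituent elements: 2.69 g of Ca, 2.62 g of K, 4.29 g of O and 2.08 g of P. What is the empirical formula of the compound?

Moles — Ca: 2.69 / 40.08 = 0.06712 mol; K: 2.62 / 39.10 = 0.06701 mol; O: 4.29 / 16.00 = 0.2681 mol; P: 2.08 / 30.97 = 0.06716 mol
Ratios (÷ 0.06701): Ca 1.002, K 1.000, O 4.001, P 1.002
→ CaKO4P

CaKO4P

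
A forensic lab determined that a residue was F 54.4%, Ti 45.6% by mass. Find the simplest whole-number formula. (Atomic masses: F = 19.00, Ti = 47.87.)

Assume 100 g: 54.4 g F, 45.6 g Ti.
Moles — F: 54.4 / 19.00 = 2.863 mol; Ti: 45.6 / 47.87 = 0.9526 mol
Ratios (÷ 0.9526): F 3.006, Ti 1.000
≈ 3:1 → F3Ti

F3Ti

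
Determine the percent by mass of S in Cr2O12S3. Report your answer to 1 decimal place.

24.5%

Molar mass = 2(52.00) + 12(16.00) + 3(32.07) = 392.210 g/mol
Mass of S per mole = 3 × 32.07 = 96.210 g
% S = 96.210 / 392.210 × 100 = 24.5%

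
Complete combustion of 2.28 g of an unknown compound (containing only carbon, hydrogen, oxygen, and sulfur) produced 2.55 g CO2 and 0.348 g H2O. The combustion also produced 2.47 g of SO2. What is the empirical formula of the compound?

mol C = 2.55 / 44.01 = 0.05794; mass C = 0.05794 × 12.01 = 0.6959 g
mol H = 2 × (0.348 / 18.02) = 0.03862; mass H = 0.03862 × 1.008 = 0.03893 g
mol S = 2.47 / 64.07 = 0.03855; mass S = 1.236 g
mass O = 2.28 − (1.971) = 0.3088 g → mol O = 0.01930
Ratios (÷ 0.0193): C 3.002, H 2.001, O 1.000, S 1.997
≈ 3:2:1:2 → C3H2OS2

C3H2OS2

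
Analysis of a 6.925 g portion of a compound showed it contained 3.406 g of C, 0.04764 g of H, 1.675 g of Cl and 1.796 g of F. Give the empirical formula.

Moles — C: 3.406 / 12.01 = 0.2836 mol; H: 0.04764 / 1.008 = 0.04726 mol; Cl: 1.675 / 35.45 = 0.04725 mol; F: 1.796 / 19.00 = 0.09453 mol
Ratios (÷ 0.04725): C 6.002, H 1.000, Cl 1.000, F 2.001
≈ 6:1:1:2 → C6HClF2

C6HClF2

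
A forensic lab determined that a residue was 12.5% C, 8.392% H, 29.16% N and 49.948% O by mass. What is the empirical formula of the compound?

Assume 100 g: 12.5 g C, 8.392 g H, 29.16 g N, 49.948 g O.
n(C) = 12.5/12.01 = 1.041, n(H) = 8.392/1.008 = 8.325, n(N) = 29.16/14.01 = 2.081, n(O) = 49.948/16.00 = 3.122
Divide by the smallest (1.041 mol C): C 1.000, H 7.999, N 2.000, O 2.999
→ CH8N2O3

CH8N2O3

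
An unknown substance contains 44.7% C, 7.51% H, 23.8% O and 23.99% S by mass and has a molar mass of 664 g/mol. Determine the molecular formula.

C25H50O10S5

Assume 100 g: 44.7 g C, 7.51 g H, 23.8 g O, 23.99 g S.
C: 44.7 g ÷ 12.01 g/mol = 3.722 mol
H: 7.51 g ÷ 1.008 g/mol = 7.45 mol
O: 23.8 g ÷ 16.00 g/mol = 1.488 mol
S: 23.99 g ÷ 32.07 g/mol = 0.7481 mol
Divide by the smallest (0.7481 mol S): C 4.975, H 9.960, O 1.989, S 1.000
→ C5H10O2S
Empirical-formula mass = 134.20 g/mol
n = 664 / 134.20 = 4.95 ≈ 5
Molecular formula = (C5H10O2S)×5 = C25H50O10S5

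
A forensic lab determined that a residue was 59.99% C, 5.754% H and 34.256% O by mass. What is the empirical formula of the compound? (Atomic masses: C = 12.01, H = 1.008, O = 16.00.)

Assume 100 g: 59.99 g C, 5.754 g H, 34.256 g O.
Moles — C: 59.99 / 12.01 = 4.995 mol; H: 5.754 / 1.008 = 5.708 mol; O: 34.256 / 16.00 = 2.141 mol
Smallest is O at 2.141 mol; normalising gives C 2.333, H 2.666, O 1.000
×3: C 7.00, H 8.00, O 3.00 → C7H8O3

C7H8O3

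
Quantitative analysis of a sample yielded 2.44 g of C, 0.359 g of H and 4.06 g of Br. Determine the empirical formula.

C: 2.44 g ÷ 12.01 g/mol = 0.2032 mol
H: 0.359 g ÷ 1.008 g/mol = 0.3562 mol
Br: 4.06 g ÷ 79.90 g/mol = 0.05081 mol
Smallest is Br at 0.05081 mol; normalising gives C 3.998, H 7.009, Br 1.000
≈ 4:7:1 → C4H7Br

C4H7Br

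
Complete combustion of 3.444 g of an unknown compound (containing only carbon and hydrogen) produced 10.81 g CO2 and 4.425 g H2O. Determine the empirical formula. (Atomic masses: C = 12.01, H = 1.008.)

mol C = 10.81 / 44.01 = 0.2456; mass C = 0.2456 × 12.01 = 2.950 g
mol H = 2 × (4.425 / 18.02) = 0.4911; mass H = 0.4911 × 1.008 = 0.4950 g
Ratios (÷ 0.2456): C 1.000, H 1.999
→ CH2

CH2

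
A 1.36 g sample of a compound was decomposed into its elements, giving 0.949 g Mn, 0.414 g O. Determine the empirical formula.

n(Mn) = 0.949/54.94 = 0.01727, n(O) = 0.414/16.00 = 0.02587
Divide by the smallest (0.01727 mol Mn): Mn 1.000, O 1.498
Scaling by 2: Mn 2.00, O 3.00 → Mn2O3

Mn2O3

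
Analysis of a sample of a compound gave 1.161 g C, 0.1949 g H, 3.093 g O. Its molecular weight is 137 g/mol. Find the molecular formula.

C3H6O6

C: 1.161 g ÷ 12.01 g/mol = 0.09667 mol
H: 0.1949 g ÷ 1.008 g/mol = 0.1934 mol
O: 3.093 g ÷ 16.00 g/mol = 0.1933 mol
Divide by the smallest (0.09667 mol C): C 1.000, H 2.000, O 2.000
≈ 1:2:2 → CH2O2
Empirical-formula mass = 46.03 g/mol
n = 137 / 46.03 = 2.98 ≈ 3
Molecular formula = (CH2O2)×3 = C3H6O6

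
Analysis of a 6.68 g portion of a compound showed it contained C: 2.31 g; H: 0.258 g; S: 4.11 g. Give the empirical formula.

C3H4S2

n(C) = 2.31/12.01 = 0.1923, n(H) = 0.258/1.008 = 0.256, n(S) = 4.11/32.07 = 0.1282
Ratios (÷ 0.1282): C 1.501, H 1.997, S 1.000
Multiply by 2: C 3.00, H 3.99, S 2.00 → C3H4S2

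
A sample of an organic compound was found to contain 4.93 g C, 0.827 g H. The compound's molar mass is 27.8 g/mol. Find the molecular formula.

C2H4

C: 4.93 g ÷ 12.01 g/mol = 0.4105 mol
H: 0.827 g ÷ 1.008 g/mol = 0.8204 mol
Divide by the smallest (0.4105 mol C): C 1.000, H 1.999
≈ 1:2 → CH2
Empirical-formula mass = 14.03 g/mol
n = 27.8 / 14.03 = 1.98 ≈ 2
Molecular formula = (CH2)×2 = C2H4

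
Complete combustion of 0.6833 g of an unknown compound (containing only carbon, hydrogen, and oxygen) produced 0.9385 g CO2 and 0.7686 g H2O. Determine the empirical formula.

CH4O

mol C = 0.9385 / 44.01 = 0.02132; mass C = 0.02132 × 12.01 = 0.2561 g
mol H = 2 × (0.7686 / 18.02) = 0.08531; mass H = 0.08531 × 1.008 = 0.08599 g
mass O = 0.6833 − (0.3421) = 0.3412 g → mol O = 0.02133
Ratios (÷ 0.02132): C 1.000, H 4.000, O 1.000
Ratio ≈ 1:4:1, so the empirical formula is CH4O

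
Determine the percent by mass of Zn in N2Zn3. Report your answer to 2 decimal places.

Molar mass = 2(14.01) + 3(65.38) = 224.160 g/mol
Mass of Zn per mole = 3 × 65.38 = 196.140 g
% Zn = 196.140 / 224.160 × 100 = 87.50%

87.50%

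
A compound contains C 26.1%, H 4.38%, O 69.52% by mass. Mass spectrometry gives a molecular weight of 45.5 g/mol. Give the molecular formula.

Assume 100 g: 26.1 g C, 4.38 g H, 69.52 g O.
n(C) = 26.1/12.01 = 2.173, n(H) = 4.38/1.008 = 4.345, n(O) = 69.52/16.00 = 4.345
Ratios (÷ 2.173): C 1.000, H 1.999, O 1.999
→ CH2O2
Empirical-formula mass = 46.03 g/mol
n = 45.5 / 46.03 = 0.99 ≈ 1
Molecular formula = empirical formula = CH2O2

CH2O2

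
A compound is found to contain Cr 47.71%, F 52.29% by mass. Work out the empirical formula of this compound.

CrF3

Assume 100 g: 47.71 g Cr, 52.29 g F.
Cr: 47.71 g ÷ 52.00 g/mol = 0.9175 mol
F: 52.29 g ÷ 19.00 g/mol = 2.752 mol
Divide by the smallest (0.9175 mol Cr): Cr 1.000, F 3.000
Ratio ≈ 1:3, so the empirical formula is CrF3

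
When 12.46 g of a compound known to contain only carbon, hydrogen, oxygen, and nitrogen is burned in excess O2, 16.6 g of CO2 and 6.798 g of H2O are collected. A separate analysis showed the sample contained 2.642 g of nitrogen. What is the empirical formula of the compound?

mol C = 16.6 / 44.01 = 0.3772; mass C = 0.3772 × 12.01 = 4.530 g
mol H = 2 × (6.798 / 18.02) = 0.7545; mass H = 0.7545 × 1.008 = 0.7605 g
mol N = 2.642 / 14.01 = 0.1886
mass O = 12.46 − (7.933) = 4.527 g → mol O = 0.2830
Smallest is N at 0.1886 mol; normalising gives C 2.000, H 4.001, N 1.000, O 1.501
Scaling by 2: C 4.00, H 8.00, N 2.00, O 3.00 → C4H8N2O3

C4H8N2O3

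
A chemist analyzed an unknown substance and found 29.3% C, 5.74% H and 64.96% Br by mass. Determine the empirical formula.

C3H7Br

Assume 100 g: 29.3 g C, 5.74 g H, 64.96 g Br.
C: 29.3 g ÷ 12.01 g/mol = 2.44 mol
H: 5.74 g ÷ 1.008 g/mol = 5.694 mol
Br: 64.96 g ÷ 79.90 g/mol = 0.813 mol
Smallest is Br at 0.813 mol; normalising gives C 3.001, H 7.004, Br 1.000
≈ 3:7:1 → C3H7Br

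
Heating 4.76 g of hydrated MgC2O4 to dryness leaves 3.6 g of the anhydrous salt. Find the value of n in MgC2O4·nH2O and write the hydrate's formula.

Mass of water lost = 4.76 − 3.6 = 1.16 g → 1.16 / 18.02 = 0.06437 mol H2O
Molar mass of MgC2O4 = 112.33 g/mol → mol MgC2O4 = 3.6 / 112.33 = 0.03205
n = 0.06437 / 0.03205 = 2.01 ≈ 2 → MgC2O4·2H2O

MgC2O4·2H2O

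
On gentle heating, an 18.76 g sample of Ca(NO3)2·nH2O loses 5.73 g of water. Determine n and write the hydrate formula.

Ca(NO3)2·4H2O

Mass of anhydrous Ca(NO3)2 = 18.76 − 5.73 = 13.03 g
mol H2O = 5.73 / 18.02 = 0.318
Molar mass of Ca(NO3)2 = 164.10 g/mol → mol Ca(NO3)2 = 13.03 / 164.10 = 0.0794
n = 0.318 / 0.0794 = 4.00 ≈ 4 → Ca(NO3)2·4H2O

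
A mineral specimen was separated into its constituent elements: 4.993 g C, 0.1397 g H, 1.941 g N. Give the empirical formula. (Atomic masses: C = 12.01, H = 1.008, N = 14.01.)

C: 4.993 g ÷ 12.01 g/mol = 0.4157 mol
H: 0.1397 g ÷ 1.008 g/mol = 0.1386 mol
N: 1.941 g ÷ 14.01 g/mol = 0.1385 mol
Ratios (÷ 0.1385): C 3.001, H 1.000, N 1.000
≈ 3:1:1 → C3HN

C3HN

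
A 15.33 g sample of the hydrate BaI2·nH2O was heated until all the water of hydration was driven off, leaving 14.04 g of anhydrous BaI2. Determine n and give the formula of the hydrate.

Mass of water lost = 15.33 − 14.04 = 1.29 g → 1.29 / 18.02 = 0.07159 mol H2O
Molar mass of BaI2 = 391.13 g/mol → mol BaI2 = 14.04 / 391.13 = 0.0359
n = 0.07159 / 0.0359 = 1.99 ≈ 2 → BaI2·2H2O

BaI2·2H2O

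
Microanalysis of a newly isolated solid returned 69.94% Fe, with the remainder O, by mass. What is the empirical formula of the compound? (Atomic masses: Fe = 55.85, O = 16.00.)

Assume 100 g: 69.94 g Fe, 30.06 g O.
Fe: 69.94 g ÷ 55.85 g/mol = 1.252 mol
O: 30.06 g ÷ 16.00 g/mol = 1.879 mol
Smallest is Fe at 1.252 mol; normalising gives Fe 1.000, O 1.500
×2: Fe 2.00, O 3.00 → Fe2O3

Fe2O3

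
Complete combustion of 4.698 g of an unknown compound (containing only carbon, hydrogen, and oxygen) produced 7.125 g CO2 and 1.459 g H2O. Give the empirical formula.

CHO

mol C = 7.125 / 44.01 = 0.1619; mass C = 0.1619 × 12.01 = 1.944 g
mol H = 2 × (1.459 / 18.02) = 0.1619; mass H = 0.1619 × 1.008 = 0.1632 g
mass O = 4.698 − (2.108) = 2.590 g → mol O = 0.1619
Smallest is C at 0.1619 mol; normalising gives C 1.000, H 1.000, O 1.000
Ratio ≈ 1:1:1, so the empirical formula is CHO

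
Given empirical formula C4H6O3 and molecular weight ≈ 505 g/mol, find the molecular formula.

C20H30O15

Empirical-formula mass = 102.09 g/mol
n = 505 / 102.09 = 4.95 ≈ 5
Molecular formula = (C4H6O3)5 = C20H30O15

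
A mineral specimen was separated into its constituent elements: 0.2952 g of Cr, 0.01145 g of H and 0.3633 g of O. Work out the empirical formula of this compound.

Moles — Cr: 0.2952 / 52.00 = 0.005677 mol; H: 0.01145 / 1.008 = 0.01136 mol; O: 0.3633 / 16.00 = 0.02271 mol
Ratios (÷ 0.005677): Cr 1.000, H 2.001, O 4.000
≈ 1:2:4 → CrH2O4

CrH2O4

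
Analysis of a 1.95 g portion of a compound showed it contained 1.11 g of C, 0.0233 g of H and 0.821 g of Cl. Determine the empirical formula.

C4HCl

n(C) = 1.11/12.01 = 0.09242, n(H) = 0.0233/1.008 = 0.02312, n(Cl) = 0.821/35.45 = 0.02316
Divide by the smallest (0.02312 mol H): C 3.998, H 1.000, Cl 1.002
→ C4HCl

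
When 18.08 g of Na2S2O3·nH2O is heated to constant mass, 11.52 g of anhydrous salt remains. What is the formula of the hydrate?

Na2S2O3·5H2O

Mass of water lost = 18.08 − 11.52 = 6.56 g → 6.56 / 18.02 = 0.364 mol H2O
Molar mass of Na2S2O3 = 158.12 g/mol → mol Na2S2O3 = 11.52 / 158.12 = 0.07286
n = 0.364 / 0.07286 = 5.00 ≈ 5 → Na2S2O3·5H2O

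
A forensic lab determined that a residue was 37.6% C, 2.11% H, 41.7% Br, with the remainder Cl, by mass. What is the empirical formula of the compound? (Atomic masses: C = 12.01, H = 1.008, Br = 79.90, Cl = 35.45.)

Assume 100 g: 37.6 g C, 2.11 g H, 41.7 g Br, 18.59 g Cl.
C: 37.6 g ÷ 12.01 g/mol = 3.131 mol
H: 2.11 g ÷ 1.008 g/mol = 2.093 mol
Br: 41.7 g ÷ 79.90 g/mol = 0.5219 mol
Cl: 18.59 g ÷ 35.45 g/mol = 0.5244 mol
Ratios (÷ 0.5219): C 5.999, H 4.011, Br 1.000, Cl 1.005
≈ 6:4:1:1 → C6H4BrCl

C6H4BrCl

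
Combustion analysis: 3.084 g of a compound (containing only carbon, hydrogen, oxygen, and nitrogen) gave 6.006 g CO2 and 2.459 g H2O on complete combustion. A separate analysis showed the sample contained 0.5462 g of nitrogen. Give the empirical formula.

mol C = 6.006 / 44.01 = 0.1365; mass C = 0.1365 × 12.01 = 1.639 g
mol H = 2 × (2.459 / 18.02) = 0.2729; mass H = 0.2729 × 1.008 = 0.2751 g
mol N = 0.5462 / 14.01 = 0.03899
mass O = 3.084 − (2.460) = 0.6237 g → mol O = 0.03898
Divide by the smallest (0.03898 mol O): C 3.501, H 7.001, N 1.000, O 1.000
×2: C 7.00, H 14.00, N 2.00, O 2.00 → C7H14N2O2

C7H14N2O2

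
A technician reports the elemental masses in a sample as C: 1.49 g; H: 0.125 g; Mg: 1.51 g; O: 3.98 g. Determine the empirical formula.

C2H2MgO4

n(C) = 1.49/12.01 = 0.1241, n(H) = 0.125/1.008 = 0.124, n(Mg) = 1.51/24.31 = 0.06211, n(O) = 3.98/16.00 = 0.2487
Smallest is Mg at 0.06211 mol; normalising gives C 1.997, H 1.996, Mg 1.000, O 4.005
Ratio ≈ 2:2:1:4, so the empirical formula is C2H2MgO4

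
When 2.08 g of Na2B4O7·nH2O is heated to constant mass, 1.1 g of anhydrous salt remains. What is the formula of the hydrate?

Mass of water lost = 2.08 − 1.1 = 0.98 g → 0.98 / 18.02 = 0.05438 mol H2O
Molar mass of Na2B4O7 = 201.22 g/mol → mol Na2B4O7 = 1.1 / 201.22 = 0.005467
n = 0.05438 / 0.005467 = 9.95 ≈ 10 → Na2B4O7·10H2O

Na2B4O7·10H2O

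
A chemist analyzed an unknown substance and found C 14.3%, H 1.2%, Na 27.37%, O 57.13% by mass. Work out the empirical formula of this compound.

Assume 100 g: 14.3 g C, 1.2 g H, 27.37 g Na, 57.13 g O.
C: 14.3 g ÷ 12.01 g/mol = 1.191 mol
H: 1.2 g ÷ 1.008 g/mol = 1.19 mol
Na: 27.37 g ÷ 22.99 g/mol = 1.191 mol
O: 57.13 g ÷ 16.00 g/mol = 3.571 mol
Divide by the smallest (1.19 mol H): C 1.000, H 1.000, Na 1.000, O 2.999
≈ 1:1:1:3 → CHNaO3

CHNaO3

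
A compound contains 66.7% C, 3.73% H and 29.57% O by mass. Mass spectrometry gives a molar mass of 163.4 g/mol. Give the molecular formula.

C9H6O3

Assume 100 g: 66.7 g C, 3.73 g H, 29.57 g O.
n(C) = 66.7/12.01 = 5.554, n(H) = 3.73/1.008 = 3.7, n(O) = 29.57/16.00 = 1.848
Smallest is O at 1.848 mol; normalising gives C 3.005, H 2.002, O 1.000
Ratio ≈ 3:2:1, so the empirical formula is C3H2O
Empirical-formula mass = 54.05 g/mol
n = 163.4 / 54.05 = 3.02 ≈ 3
Molecular formula = (C3H2O)×3 = C9H6O3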